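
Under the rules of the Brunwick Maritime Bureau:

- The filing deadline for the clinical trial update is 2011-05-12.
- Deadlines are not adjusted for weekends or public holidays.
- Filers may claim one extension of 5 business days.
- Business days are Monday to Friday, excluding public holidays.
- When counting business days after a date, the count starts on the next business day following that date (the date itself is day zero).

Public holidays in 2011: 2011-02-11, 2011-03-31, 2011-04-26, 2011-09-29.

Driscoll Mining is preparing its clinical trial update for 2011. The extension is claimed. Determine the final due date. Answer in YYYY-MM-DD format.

The stated deadline is 2011-05-12.
No adjustment is made for weekends or holidays, so 2011-05-12 stands.
Counting 5 further business days from 2011-05-12 reaches 2011-05-19.
2011-05-19 falls on a Thursday. The rules make no weekend/holiday allowance, so it remains 2011-05-19.
Final deadline: 2011-05-19.

2011-05-19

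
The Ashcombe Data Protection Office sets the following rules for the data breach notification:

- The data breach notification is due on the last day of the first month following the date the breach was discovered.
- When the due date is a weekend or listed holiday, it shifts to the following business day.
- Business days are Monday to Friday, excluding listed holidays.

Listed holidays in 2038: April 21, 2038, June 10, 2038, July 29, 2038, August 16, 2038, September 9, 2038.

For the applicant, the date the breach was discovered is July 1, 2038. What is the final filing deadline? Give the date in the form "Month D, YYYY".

August 31, 2038

The first month after July 1, 2038 is August 2038, whose last day is August 31, 2038.
Since August 31, 2038 is a Tuesday and not a holiday, the date is unchanged.
So the filing is due August 31, 2038.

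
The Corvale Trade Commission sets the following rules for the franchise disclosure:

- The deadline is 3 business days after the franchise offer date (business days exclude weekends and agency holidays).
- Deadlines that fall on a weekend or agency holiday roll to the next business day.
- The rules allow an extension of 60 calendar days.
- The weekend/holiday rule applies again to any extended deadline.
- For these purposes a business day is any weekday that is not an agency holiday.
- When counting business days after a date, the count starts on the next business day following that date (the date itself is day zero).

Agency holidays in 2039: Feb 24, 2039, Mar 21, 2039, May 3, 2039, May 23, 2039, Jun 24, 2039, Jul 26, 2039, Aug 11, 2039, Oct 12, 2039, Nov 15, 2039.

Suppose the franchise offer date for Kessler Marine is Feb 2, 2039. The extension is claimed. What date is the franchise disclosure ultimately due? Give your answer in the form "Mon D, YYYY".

Apr 8, 2039

Starting the day after Feb 2, 2039 and counting 3 business days lands on Feb 7, 2039.
Feb 7, 2039 (Monday) is already a business day.
The 60-calendar-day extension moves the deadline from Feb 7, 2039 to Apr 8, 2039.
Since Apr 8, 2039 is a Friday and not a holiday, the date is unchanged.
The final due date is Apr 8, 2039.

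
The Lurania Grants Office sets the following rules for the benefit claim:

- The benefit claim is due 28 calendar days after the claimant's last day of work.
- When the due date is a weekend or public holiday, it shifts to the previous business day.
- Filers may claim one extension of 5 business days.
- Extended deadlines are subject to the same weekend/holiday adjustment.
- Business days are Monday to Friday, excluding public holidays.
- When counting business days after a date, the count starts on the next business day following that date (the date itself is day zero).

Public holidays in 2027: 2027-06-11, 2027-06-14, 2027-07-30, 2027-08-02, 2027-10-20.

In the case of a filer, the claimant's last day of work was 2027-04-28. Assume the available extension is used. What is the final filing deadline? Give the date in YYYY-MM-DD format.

2027-06-02

Trigger date 2027-04-28 + 28 calendar days = 2027-05-26.
2027-05-26 is a Wednesday and not a listed holiday, so it stands.
Counting 5 further business days from 2027-05-26 reaches 2027-06-02.
Since 2027-06-02 is a Wednesday and not a holiday, the date is unchanged.
Deadline: 2027-06-02.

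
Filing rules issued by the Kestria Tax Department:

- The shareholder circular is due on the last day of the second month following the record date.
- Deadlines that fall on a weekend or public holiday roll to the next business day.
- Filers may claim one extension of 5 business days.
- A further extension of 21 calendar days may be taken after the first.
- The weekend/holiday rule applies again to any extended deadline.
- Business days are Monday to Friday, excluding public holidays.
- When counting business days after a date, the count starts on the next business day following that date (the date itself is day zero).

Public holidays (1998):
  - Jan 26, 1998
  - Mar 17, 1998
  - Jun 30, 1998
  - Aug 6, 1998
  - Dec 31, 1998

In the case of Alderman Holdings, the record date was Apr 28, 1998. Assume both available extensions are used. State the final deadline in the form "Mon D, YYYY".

Jul 29, 1998

The second month after Apr 28, 1998 is June 1998, whose last day is Jun 30, 1998.
Jun 30, 1998 is a listed holiday; the next business day is Jul 1, 1998 (Wednesday).
Applying the 5-business-day extension: 5 business days after Jul 1, 1998 is Jul 8, 1998.
Jul 8, 1998 (Wednesday) is already a business day.
Add the 21 calendar-day extension to Jul 8, 1998: Jul 29, 1998.
Jul 29, 1998 (Wednesday) is already a business day.
The final due date is Jul 29, 1998.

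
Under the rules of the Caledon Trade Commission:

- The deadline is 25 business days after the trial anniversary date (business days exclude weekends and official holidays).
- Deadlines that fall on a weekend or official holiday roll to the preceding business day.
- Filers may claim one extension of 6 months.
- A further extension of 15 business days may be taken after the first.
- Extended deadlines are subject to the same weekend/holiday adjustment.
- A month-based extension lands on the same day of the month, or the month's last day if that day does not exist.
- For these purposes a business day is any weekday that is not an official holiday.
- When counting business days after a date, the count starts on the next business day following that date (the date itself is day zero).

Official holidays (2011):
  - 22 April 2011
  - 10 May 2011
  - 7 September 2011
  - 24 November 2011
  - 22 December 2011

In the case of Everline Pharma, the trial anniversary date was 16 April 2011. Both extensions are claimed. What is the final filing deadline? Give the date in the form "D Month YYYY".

25 business days after 16 April 2011, excluding weekends and holidays, is 24 May 2011.
24 May 2011 (Tuesday) is already a business day.
Add 6 months to 24 May 2011: 24 November 2011.
24 November 2011 is a listed holiday; the preceding business day is 23 November 2011 (Wednesday).
Counting 15 further business days from 23 November 2011 reaches 15 December 2011.
Since 15 December 2011 is a Thursday and not a holiday, the date is unchanged.
Final deadline: 15 December 2011.

15 December 2011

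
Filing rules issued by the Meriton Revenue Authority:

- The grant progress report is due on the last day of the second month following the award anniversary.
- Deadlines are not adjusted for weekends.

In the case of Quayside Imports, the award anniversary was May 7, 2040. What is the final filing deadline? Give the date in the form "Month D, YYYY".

July 31, 2040

2 months after May 7, 2040 is July 2040; that month ends on July 31, 2040.
No adjustment is made for weekends or holidays, so July 31, 2040 stands.
So the filing is due July 31, 2040.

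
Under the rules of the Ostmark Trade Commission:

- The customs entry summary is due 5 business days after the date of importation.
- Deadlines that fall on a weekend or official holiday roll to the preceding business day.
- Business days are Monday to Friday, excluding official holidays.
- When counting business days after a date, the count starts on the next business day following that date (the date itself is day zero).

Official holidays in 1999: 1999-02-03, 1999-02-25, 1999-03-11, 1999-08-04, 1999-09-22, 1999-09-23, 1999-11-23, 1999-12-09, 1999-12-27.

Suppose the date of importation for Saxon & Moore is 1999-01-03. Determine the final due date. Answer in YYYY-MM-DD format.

Counting 5 business days after 1999-01-03 (skipping weekends and listed holidays) reaches 1999-01-08.
Since 1999-01-08 is a Friday and not a holiday, the date is unchanged.
The final due date is 1999-01-08.

1999-01-08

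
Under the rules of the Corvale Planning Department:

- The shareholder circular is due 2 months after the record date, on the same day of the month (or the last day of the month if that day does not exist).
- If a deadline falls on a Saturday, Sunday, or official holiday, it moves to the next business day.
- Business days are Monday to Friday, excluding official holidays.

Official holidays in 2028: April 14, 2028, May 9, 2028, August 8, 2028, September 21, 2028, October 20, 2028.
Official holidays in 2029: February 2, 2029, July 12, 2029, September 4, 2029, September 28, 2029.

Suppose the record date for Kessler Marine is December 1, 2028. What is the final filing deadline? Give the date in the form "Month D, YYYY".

February 1, 2029

2 months after December 1, 2028, on the same day of the month, is February 1, 2029.
February 1, 2029 is a Thursday and not a listed holiday, so it stands.
Deadline: February 1, 2029.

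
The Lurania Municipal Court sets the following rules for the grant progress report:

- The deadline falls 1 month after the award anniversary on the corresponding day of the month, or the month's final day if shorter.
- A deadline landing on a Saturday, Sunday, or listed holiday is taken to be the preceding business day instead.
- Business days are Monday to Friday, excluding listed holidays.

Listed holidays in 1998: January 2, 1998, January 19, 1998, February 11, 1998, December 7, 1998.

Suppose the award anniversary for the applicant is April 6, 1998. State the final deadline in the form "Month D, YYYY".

May 6, 1998

Moving 1 month forward from April 6, 1998 on the corresponding day gives May 6, 1998.
May 6, 1998 (Wednesday) is already a business day.
Final deadline: May 6, 1998.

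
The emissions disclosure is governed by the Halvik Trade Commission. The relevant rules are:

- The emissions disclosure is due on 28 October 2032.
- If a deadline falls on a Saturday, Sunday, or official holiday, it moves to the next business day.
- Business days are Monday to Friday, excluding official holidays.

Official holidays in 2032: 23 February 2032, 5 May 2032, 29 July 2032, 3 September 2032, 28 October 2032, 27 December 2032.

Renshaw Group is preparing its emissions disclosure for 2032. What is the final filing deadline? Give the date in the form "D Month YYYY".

29 October 2032

The statutory due date is 28 October 2032.
28 October 2032 falls on a listed holiday. Rolling to the next business day gives 29 October 2032, a Friday.
The final due date is 29 October 2032.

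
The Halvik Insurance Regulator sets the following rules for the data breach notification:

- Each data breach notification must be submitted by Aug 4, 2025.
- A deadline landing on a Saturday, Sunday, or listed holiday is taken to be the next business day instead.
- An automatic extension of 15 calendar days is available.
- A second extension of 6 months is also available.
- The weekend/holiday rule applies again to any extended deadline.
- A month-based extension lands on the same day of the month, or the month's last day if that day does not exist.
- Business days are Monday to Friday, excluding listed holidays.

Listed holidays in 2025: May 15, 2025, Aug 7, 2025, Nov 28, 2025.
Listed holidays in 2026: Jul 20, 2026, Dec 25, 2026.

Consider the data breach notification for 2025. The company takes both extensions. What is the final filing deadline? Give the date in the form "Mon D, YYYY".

The stated deadline is Aug 4, 2025.
Aug 4, 2025 falls on a Monday, which is a business day, so no adjustment is needed.
Applying the 15-calendar-day extension: Aug 4, 2025 + 15 days = Aug 19, 2025.
Aug 19, 2025 falls on a Tuesday, which is a business day, so no adjustment is needed.
Add 6 months to Aug 19, 2025: Feb 19, 2026.
Since Feb 19, 2026 is a Thursday and not a holiday, the date is unchanged.
So the filing is due Feb 19, 2026.

Feb 19, 2026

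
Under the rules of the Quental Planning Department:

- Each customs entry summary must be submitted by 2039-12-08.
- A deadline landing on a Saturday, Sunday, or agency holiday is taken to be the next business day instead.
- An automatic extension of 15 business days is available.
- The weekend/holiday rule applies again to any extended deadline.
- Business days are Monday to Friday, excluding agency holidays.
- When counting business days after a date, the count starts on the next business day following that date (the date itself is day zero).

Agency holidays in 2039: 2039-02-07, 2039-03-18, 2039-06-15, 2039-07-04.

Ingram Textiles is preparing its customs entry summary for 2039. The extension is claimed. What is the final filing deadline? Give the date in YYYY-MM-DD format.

Start from the fixed due date, 2039-12-08.
Since 2039-12-08 is a Thursday and not a holiday, the date is unchanged.
Applying the 15-business-day extension: 15 business days after 2039-12-08 is 2039-12-29.
2039-12-29 is a Thursday and not a listed holiday, so it stands.
Final deadline: 2039-12-29.

2039-12-29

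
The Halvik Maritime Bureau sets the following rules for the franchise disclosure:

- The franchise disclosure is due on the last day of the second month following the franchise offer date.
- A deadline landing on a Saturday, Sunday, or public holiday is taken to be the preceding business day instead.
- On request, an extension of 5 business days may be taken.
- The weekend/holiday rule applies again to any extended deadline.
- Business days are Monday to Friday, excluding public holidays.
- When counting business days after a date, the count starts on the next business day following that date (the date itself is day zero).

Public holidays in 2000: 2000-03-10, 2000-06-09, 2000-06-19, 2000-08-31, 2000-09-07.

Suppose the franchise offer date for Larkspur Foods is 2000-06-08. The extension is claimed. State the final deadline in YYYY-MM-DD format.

2000-09-08

2 months after 2000-06-08 is August 2000; that month ends on 2000-08-31.
2000-08-31 falls on a listed holiday. Rolling to the preceding business day gives 2000-08-30, a Wednesday.
Counting 5 further business days from 2000-08-30 reaches 2000-09-08.
2000-09-08 is a Friday and not a listed holiday, so it stands.
The final due date is 2000-09-08.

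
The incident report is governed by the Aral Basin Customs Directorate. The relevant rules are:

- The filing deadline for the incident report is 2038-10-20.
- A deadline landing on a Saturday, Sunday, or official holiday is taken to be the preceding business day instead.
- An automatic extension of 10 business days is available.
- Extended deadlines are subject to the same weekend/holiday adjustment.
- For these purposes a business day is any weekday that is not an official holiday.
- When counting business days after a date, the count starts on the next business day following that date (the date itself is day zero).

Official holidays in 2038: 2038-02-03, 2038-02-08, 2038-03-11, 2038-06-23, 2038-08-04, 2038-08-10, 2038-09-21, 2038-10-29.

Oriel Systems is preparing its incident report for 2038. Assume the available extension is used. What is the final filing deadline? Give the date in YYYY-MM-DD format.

2038-11-04

The stated deadline is 2038-10-20.
2038-10-20 is a Wednesday and not a listed holiday, so it stands.
Counting 10 further business days from 2038-10-20 reaches 2038-11-04.
2038-11-04 is a Thursday and not a listed holiday, so it stands.
So the filing is due 2038-11-04.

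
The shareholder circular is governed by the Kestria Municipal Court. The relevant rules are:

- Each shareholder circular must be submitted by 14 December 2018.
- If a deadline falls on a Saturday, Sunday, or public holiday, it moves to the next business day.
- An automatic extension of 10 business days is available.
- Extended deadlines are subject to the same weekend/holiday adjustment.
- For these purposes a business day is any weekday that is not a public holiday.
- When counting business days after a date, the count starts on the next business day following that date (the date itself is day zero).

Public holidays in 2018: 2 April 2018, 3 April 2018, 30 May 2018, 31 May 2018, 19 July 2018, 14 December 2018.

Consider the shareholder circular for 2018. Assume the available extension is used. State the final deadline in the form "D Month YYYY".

31 December 2018

The stated deadline is 14 December 2018.
Because 14 December 2018 is a listed holiday, the deadline becomes 17 December 2018 (Monday).
The 10-business-day extension runs from 17 December 2018 to 31 December 2018.
31 December 2018 falls on a Monday, which is a business day, so no adjustment is needed.
Deadline: 31 December 2018.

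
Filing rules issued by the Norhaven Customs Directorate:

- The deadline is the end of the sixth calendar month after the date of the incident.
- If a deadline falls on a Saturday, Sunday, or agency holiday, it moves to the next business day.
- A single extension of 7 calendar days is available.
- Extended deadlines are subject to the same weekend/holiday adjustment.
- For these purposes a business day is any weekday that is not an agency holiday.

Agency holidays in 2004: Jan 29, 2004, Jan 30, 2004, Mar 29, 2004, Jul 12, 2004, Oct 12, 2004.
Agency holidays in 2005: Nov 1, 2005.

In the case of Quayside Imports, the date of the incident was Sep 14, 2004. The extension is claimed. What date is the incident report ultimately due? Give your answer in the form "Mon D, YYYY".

Apr 7, 2005

6 months after Sep 14, 2004 is March 2005; that month ends on Mar 31, 2005.
Mar 31, 2005 (Thursday) is already a business day.
The 7-calendar-day extension moves the deadline from Mar 31, 2005 to Apr 7, 2005.
Apr 7, 2005 is a Thursday and not a listed holiday, so it stands.
The final due date is Apr 7, 2005.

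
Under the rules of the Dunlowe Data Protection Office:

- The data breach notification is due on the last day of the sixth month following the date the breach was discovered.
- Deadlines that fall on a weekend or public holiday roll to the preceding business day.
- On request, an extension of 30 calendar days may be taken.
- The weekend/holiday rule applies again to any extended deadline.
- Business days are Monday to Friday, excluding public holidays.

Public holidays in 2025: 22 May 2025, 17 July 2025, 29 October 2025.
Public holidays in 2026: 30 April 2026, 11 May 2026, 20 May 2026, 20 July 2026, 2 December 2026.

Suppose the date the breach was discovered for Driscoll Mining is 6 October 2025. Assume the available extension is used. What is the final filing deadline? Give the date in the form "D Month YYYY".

29 May 2026

6 months after 6 October 2025 falls in April 2026; the last day of that month is 30 April 2026.
30 April 2026 falls on a listed holiday. Rolling to the preceding business day gives 29 April 2026, a Wednesday.
With the 30-day extension, 29 April 2026 becomes 29 May 2026.
29 May 2026 (Friday) is already a business day.
So the filing is due 29 May 2026.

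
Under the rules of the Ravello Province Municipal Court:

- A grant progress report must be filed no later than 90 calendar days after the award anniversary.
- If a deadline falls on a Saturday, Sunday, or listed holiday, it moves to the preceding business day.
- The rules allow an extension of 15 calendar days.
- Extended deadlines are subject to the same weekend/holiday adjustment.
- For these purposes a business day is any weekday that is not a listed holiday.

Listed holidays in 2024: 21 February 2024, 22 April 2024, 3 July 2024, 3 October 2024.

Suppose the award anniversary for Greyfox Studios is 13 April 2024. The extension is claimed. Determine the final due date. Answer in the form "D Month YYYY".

26 July 2024

From 13 April 2024, 90 calendar days later is 12 July 2024.
12 July 2024 is a Friday and not a listed holiday, so it stands.
Applying the 15-calendar-day extension: 12 July 2024 + 15 days = 27 July 2024.
27 July 2024 is a Saturday, so it moves to the preceding business day, 26 July 2024 (Friday).
So the filing is due 26 July 2024.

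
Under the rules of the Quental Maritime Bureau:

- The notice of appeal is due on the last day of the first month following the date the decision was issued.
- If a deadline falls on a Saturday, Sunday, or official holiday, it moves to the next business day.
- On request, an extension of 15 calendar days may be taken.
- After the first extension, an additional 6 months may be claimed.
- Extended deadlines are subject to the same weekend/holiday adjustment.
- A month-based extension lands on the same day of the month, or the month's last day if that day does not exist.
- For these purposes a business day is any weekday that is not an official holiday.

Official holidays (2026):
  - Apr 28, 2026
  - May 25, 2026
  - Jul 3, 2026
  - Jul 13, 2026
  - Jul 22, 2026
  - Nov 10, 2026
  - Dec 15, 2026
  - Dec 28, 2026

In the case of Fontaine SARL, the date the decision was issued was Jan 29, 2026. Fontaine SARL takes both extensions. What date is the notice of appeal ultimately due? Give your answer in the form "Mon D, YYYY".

Sep 17, 2026

1 month after Jan 29, 2026 falls in February 2026; the last day of that month is Feb 28, 2026.
Feb 28, 2026 is a Saturday; the next business day is Mar 2, 2026 (Monday).
The 15-calendar-day extension moves the deadline from Mar 2, 2026 to Mar 17, 2026.
Mar 17, 2026 is a Tuesday and not a listed holiday, so it stands.
Applying the 6 months extension: 6 months after Mar 17, 2026 is Sep 17, 2026.
Since Sep 17, 2026 is a Thursday and not a holiday, the date is unchanged.
Final deadline: Sep 17, 2026.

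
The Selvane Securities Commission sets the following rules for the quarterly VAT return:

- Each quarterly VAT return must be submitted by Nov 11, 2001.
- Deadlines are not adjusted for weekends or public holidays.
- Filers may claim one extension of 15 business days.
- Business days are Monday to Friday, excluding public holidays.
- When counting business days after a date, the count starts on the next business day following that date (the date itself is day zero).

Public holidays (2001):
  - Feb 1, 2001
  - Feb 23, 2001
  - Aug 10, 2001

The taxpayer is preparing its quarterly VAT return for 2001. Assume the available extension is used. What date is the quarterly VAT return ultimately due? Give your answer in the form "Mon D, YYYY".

Nov 30, 2001

Start from the fixed due date, Nov 11, 2001.
Nov 11, 2001 is a Sunday; no weekend or holiday adjustment applies.
The 15-business-day extension runs from Nov 11, 2001 to Nov 30, 2001.
Nov 30, 2001 falls on a Friday. The rules make no weekend/holiday allowance, so it remains Nov 30, 2001.
Final deadline: Nov 30, 2001.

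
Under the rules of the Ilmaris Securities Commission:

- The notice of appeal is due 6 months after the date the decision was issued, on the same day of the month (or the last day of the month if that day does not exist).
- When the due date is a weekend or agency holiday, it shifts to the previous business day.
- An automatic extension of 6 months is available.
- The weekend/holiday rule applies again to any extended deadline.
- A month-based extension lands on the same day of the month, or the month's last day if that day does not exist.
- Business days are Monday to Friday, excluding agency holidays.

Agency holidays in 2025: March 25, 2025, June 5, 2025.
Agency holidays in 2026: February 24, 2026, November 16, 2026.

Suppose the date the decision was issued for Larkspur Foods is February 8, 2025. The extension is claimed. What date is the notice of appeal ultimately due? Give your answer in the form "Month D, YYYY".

February 6, 2026

Moving 6 months forward from February 8, 2025 on the corresponding day gives August 8, 2025.
Since August 8, 2025 is a Friday and not a holiday, the date is unchanged.
The 6 months extension carries August 8, 2025 to February 8, 2026.
February 8, 2026 is a Sunday, so it moves to the preceding business day, February 6, 2026 (Friday).
Final deadline: February 6, 2026.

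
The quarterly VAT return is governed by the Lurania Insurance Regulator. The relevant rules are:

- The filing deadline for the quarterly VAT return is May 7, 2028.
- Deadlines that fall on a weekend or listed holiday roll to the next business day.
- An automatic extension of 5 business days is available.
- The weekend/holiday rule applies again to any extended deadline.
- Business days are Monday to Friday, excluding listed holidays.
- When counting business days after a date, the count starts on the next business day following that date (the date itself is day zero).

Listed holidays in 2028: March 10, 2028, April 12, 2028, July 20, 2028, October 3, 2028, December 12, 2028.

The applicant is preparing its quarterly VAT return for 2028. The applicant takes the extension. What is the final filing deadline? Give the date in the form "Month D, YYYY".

Start from the fixed due date, May 7, 2028.
May 7, 2028 is a Sunday; the next business day is May 8, 2028 (Monday).
Counting 5 further business days from May 8, 2028 reaches May 15, 2028.
May 15, 2028 (Monday) is already a business day.
Deadline: May 15, 2028.

May 15, 2028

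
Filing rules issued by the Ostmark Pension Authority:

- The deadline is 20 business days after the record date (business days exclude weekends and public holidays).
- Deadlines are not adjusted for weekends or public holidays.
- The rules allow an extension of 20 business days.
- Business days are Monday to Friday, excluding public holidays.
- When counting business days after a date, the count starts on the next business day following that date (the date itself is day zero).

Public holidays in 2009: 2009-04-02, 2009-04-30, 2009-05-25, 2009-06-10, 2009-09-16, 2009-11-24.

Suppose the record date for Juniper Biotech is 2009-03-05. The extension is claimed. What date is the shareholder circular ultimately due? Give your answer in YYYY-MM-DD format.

2009-05-04

Counting 20 business days after 2009-03-05 (skipping weekends and listed holidays) reaches 2009-04-03.
2009-04-03 falls on a Friday. The rules make no weekend/holiday allowance, so it remains 2009-04-03.
The 20-business-day extension runs from 2009-04-03 to 2009-05-04.
2009-05-04 is a Monday; no weekend or holiday adjustment applies.
So the filing is due 2009-05-04.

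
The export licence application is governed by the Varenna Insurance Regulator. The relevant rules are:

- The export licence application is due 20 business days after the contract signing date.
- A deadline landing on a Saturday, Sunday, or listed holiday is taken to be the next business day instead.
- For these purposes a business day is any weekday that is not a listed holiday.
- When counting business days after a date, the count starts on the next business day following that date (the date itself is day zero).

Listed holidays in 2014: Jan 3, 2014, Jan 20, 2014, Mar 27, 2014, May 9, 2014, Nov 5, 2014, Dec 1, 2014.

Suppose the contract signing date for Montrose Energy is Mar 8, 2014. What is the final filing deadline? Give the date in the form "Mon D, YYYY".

20 business days after Mar 8, 2014, excluding weekends and holidays, is Apr 7, 2014.
Apr 7, 2014 falls on a Monday, which is a business day, so no adjustment is needed.
The final due date is Apr 7, 2014.

Apr 7, 2014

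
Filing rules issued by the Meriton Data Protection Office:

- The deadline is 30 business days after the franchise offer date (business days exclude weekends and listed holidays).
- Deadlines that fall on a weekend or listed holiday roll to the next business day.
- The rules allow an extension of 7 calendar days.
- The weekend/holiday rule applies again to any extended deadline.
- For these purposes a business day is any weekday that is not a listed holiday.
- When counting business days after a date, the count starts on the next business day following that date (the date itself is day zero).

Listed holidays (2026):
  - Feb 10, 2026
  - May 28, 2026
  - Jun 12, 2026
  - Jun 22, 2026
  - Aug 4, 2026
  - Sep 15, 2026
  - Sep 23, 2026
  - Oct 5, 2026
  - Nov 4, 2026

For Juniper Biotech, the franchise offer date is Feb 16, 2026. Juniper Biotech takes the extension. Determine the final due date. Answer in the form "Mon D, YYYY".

30 business days after Feb 16, 2026, excluding weekends and holidays, is Mar 30, 2026.
Mar 30, 2026 is a Monday and not a listed holiday, so it stands.
With the 7-day extension, Mar 30, 2026 becomes Apr 6, 2026.
Apr 6, 2026 is a Monday and not a listed holiday, so it stands.
Final deadline: Apr 6, 2026.

Apr 6, 2026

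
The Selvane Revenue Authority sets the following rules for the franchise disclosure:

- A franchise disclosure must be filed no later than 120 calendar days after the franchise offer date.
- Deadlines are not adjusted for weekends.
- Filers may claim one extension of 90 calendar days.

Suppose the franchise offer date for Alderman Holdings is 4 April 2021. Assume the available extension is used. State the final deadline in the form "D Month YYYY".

120 calendar days after 4 April 2021 is 2 August 2021.
2 August 2021 falls on a Monday. The rules make no weekend/holiday allowance, so it remains 2 August 2021.
The 90-calendar-day extension moves the deadline from 2 August 2021 to 31 October 2021.
No adjustment is made for weekends or holidays, so 31 October 2021 stands.
The final due date is 31 October 2021.

31 October 2021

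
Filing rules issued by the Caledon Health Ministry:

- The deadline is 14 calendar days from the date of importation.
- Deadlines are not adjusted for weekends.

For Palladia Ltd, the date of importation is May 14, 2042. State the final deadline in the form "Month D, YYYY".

14 calendar days after May 14, 2042 is May 28, 2042.
No adjustment is made for weekends or holidays, so May 28, 2042 stands.
Deadline: May 28, 2042.

May 28, 2042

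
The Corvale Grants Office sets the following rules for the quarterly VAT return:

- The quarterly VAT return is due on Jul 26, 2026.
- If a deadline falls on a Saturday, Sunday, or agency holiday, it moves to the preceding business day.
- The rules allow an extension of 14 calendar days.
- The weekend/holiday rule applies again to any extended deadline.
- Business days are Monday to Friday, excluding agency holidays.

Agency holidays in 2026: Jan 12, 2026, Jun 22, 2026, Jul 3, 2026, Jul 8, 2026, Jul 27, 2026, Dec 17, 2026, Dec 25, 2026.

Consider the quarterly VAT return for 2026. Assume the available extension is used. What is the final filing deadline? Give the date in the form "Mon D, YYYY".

Aug 7, 2026

The statutory due date is Jul 26, 2026.
Jul 26, 2026 is a Sunday; the preceding business day is Jul 24, 2026 (Friday).
Add the 14 calendar-day extension to Jul 24, 2026: Aug 7, 2026.
Aug 7, 2026 (Friday) is already a business day.
So the filing is due Aug 7, 2026.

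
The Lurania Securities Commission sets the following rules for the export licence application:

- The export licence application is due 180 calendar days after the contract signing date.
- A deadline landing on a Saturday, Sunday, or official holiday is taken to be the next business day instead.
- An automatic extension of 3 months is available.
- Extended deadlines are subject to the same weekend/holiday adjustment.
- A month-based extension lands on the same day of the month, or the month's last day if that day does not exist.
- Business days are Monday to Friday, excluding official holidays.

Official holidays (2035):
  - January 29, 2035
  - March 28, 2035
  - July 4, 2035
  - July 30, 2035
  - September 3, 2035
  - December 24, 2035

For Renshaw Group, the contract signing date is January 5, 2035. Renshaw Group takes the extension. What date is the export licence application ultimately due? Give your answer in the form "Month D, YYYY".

180 calendar days after January 5, 2035 is July 4, 2035.
Because July 4, 2035 is a listed holiday, the deadline becomes July 5, 2035 (Thursday).
Add 3 months to July 5, 2035: October 5, 2035.
October 5, 2035 falls on a Friday, which is a business day, so no adjustment is needed.
The final due date is October 5, 2035.

October 5, 2035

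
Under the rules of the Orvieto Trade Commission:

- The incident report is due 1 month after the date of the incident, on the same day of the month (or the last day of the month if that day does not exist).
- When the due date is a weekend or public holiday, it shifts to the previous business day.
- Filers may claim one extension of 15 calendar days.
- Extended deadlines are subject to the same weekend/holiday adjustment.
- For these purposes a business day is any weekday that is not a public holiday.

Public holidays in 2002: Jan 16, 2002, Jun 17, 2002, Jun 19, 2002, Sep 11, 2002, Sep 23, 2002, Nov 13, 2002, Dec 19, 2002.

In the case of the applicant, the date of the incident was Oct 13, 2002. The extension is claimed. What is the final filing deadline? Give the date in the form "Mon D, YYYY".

1 month from Oct 13, 2002 is Nov 13, 2002.
Because Nov 13, 2002 is a listed holiday, the deadline becomes Nov 12, 2002 (Tuesday).
With the 15-day extension, Nov 12, 2002 becomes Nov 27, 2002.
Nov 27, 2002 (Wednesday) is already a business day.
The final due date is Nov 27, 2002.

Nov 27, 2002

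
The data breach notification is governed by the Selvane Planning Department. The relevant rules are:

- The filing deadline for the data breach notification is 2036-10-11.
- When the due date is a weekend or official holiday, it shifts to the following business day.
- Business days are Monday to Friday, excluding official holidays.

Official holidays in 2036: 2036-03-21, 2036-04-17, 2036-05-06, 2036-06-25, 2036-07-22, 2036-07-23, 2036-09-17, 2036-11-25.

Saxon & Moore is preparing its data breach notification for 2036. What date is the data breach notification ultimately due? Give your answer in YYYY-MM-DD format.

Start from the fixed due date, 2036-10-11.
2036-10-11 is a Saturday; the next business day is 2036-10-13 (Monday).
The final due date is 2036-10-13.

2036-10-13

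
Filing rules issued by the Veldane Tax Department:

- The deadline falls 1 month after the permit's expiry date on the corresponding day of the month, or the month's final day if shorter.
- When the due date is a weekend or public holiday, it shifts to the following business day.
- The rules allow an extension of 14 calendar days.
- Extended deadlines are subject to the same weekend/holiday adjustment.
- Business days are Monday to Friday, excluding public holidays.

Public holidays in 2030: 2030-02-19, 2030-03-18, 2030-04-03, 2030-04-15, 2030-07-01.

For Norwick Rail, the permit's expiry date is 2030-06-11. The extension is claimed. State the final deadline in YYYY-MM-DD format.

2030-07-25

1 month from 2030-06-11 is 2030-07-11.
2030-07-11 (Thursday) is already a business day.
The 14-calendar-day extension moves the deadline from 2030-07-11 to 2030-07-25.
2030-07-25 falls on a Thursday, which is a business day, so no adjustment is needed.
Final deadline: 2030-07-25.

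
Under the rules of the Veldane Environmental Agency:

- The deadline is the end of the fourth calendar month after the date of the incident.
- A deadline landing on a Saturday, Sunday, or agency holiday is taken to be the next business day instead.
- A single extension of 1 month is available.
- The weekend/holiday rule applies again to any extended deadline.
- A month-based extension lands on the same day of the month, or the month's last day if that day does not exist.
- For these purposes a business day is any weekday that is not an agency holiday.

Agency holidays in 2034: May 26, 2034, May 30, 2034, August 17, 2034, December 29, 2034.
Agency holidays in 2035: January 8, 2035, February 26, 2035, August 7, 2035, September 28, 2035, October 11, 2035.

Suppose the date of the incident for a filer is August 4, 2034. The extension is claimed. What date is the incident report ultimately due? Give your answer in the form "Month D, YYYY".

4 months after August 4, 2034 is December 2034; that month ends on December 31, 2034.
December 31, 2034 is a Sunday; the next business day is January 1, 2035 (Monday).
Applying the 1 month extension: 1 month after January 1, 2035 is February 1, 2035.
Since February 1, 2035 is a Thursday and not a holiday, the date is unchanged.
The final due date is February 1, 2035.

February 1, 2035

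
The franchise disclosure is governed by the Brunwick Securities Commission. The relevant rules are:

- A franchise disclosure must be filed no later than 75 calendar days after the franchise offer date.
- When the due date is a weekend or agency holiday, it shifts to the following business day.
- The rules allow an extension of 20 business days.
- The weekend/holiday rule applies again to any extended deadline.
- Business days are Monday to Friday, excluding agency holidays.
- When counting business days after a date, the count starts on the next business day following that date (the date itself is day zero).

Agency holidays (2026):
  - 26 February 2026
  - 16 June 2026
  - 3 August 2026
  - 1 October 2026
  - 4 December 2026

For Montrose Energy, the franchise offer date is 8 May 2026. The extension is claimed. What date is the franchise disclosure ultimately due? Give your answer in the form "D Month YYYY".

From 8 May 2026, 75 calendar days later is 22 July 2026.
22 July 2026 falls on a Wednesday, which is a business day, so no adjustment is needed.
The 20-business-day extension runs from 22 July 2026 to 20 August 2026.
20 August 2026 (Thursday) is already a business day.
Final deadline: 20 August 2026.

20 August 2026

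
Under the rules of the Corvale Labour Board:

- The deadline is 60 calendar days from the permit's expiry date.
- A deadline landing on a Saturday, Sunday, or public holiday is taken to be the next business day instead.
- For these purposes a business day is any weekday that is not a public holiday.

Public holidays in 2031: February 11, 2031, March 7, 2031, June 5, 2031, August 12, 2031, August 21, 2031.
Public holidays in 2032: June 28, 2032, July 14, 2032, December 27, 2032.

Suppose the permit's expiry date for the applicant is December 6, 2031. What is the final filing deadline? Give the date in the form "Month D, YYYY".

60 calendar days after December 6, 2031 is February 4, 2032.
February 4, 2032 falls on a Wednesday, which is a business day, so no adjustment is needed.
Final deadline: February 4, 2032.

February 4, 2032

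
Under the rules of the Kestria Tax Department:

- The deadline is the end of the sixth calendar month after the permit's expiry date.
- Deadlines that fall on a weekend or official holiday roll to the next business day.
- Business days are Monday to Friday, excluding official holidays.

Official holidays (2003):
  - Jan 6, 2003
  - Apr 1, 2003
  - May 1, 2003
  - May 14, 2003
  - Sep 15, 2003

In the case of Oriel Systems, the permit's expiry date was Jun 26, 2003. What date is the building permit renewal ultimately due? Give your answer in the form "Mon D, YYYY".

Dec 31, 2003

6 months after Jun 26, 2003 is December 2003; that month ends on Dec 31, 2003.
Dec 31, 2003 (Wednesday) is already a business day.
The final due date is Dec 31, 2003.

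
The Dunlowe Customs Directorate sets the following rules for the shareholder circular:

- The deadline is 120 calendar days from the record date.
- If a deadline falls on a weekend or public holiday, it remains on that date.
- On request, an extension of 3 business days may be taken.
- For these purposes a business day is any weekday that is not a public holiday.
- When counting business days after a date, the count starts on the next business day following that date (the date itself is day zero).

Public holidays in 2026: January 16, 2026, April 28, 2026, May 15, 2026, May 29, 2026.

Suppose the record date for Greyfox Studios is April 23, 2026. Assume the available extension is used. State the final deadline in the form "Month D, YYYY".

August 26, 2026

Trigger date April 23, 2026 + 120 calendar days = August 21, 2026.
No adjustment is made for weekends or holidays, so August 21, 2026 stands.
Applying the 3-business-day extension: 3 business days after August 21, 2026 is August 26, 2026.
No adjustment is made for weekends or holidays, so August 26, 2026 stands.
Deadline: August 26, 2026.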